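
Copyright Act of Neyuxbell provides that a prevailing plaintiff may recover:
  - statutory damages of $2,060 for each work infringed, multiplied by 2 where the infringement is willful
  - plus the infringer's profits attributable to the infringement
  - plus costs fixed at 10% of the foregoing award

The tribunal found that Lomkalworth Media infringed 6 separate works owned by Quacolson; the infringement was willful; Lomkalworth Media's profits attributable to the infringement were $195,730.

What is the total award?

Award: $242,495

Statutory damages: 6 × $2,060 = $12,360
Doubled: 2 × $12,360 = $24,720
Combined award: $24,720 + $195,730 = $220,450
Costs: 10% of $220,450 = $22,045
Award plus costs: $220,450 + $22,045 = $242,495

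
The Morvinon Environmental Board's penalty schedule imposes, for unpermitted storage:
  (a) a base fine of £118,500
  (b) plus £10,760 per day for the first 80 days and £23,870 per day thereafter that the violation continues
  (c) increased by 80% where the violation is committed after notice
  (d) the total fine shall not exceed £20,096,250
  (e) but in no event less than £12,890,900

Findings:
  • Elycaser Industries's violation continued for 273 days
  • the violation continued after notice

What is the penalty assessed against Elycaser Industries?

First 80 days: 80 × £10,760 = £860,800
Remaining days: (273 − 80) × £23,870 = £4,606,910
Per-day component: £860,800 + £4,606,910 = £5,467,710
Base plus per-day: £118,500 + £5,467,710 = £5,586,210
Enhancement: 80% of £5,586,210 = £4,468,968
Enhanced fine: £5,586,210 + £4,468,968 = £10,055,178
Cap at £20,096,250: £10,055,178 is within the cap, no reduction.
Minimum £12,890,900: £10,055,178 is below the minimum → £12,890,900

£12,890,900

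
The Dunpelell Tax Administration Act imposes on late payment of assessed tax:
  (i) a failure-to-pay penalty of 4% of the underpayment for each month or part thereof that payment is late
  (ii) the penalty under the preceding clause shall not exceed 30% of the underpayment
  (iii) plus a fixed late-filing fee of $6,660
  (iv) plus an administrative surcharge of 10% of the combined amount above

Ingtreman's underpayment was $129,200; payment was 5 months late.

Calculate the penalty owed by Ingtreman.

$35,750

Accrued rate: 4% × 5 = 20%, capped at 30% → 20%
Failure-to-pay penalty: 20% of $129,200 = $25,840
Penalty before surcharge: $25,840 + $6,660 = $32,500
Administrative surcharge: 10% of $32,500 = $3,250
Total penalty: $32,500 + $3,250 = $35,750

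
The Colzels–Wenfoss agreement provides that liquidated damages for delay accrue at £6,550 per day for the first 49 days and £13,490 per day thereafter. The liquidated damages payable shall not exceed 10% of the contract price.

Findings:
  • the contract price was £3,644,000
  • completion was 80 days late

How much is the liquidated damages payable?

Liquidated damages: £364,400

First 49 days: 49 × £6,550 = £320,950
Remaining days: (80 − 49) × £13,490 = £418,190
Accrued per-day damages: £320,950 + £418,190 = £739,140
Cap: 10% of £3,644,000 = £364,400
Cap at £364,400: £739,140 exceeds the cap → £364,400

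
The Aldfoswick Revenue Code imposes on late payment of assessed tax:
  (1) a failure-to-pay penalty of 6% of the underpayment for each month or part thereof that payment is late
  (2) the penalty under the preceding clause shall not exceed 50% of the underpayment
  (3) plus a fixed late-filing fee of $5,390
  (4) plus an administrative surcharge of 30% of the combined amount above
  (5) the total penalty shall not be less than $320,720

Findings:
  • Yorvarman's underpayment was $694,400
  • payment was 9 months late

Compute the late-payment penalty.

$458,367

Accrued rate: 6% × 9 = 54%, capped at 50% → 50%
Failure-to-pay penalty: 50% of $694,400 = $347,200
Penalty before surcharge: $347,200 + $5,390 = $352,590
Administrative surcharge: 30% of $352,590 = $105,777
Total penalty: $352,590 + $105,777 = $458,367
Minimum $320,720: $458,367 meets the minimum, no increase.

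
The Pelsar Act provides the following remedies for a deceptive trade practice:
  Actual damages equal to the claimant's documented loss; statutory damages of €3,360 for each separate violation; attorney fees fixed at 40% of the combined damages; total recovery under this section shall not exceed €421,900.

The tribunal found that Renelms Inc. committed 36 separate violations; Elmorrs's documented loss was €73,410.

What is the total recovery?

€272,118

Statutory damages: 36 × €3,360 = €120,960
Combined damages: €73,410 + €120,960 = €194,370
Attorney fees: 40% of €194,370 = €77,748
Total before cap: €194,370 + €77,748 = €272,118
Cap at €421,900: €272,118 is within the cap, no reduction.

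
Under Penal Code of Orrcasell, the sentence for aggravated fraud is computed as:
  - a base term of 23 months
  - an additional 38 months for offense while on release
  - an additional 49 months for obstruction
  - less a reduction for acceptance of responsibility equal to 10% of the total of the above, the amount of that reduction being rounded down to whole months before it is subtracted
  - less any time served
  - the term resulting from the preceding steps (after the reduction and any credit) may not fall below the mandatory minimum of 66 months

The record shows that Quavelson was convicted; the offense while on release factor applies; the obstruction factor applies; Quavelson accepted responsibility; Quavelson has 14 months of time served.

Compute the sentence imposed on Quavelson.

85 months

Offense while on release enhancement: +38 months
Obstruction enhancement: +49 months
Adjusted term: 23 months + 38 months + 49 months = 110 months
Acceptance of responsibility reduction: 10% of 110 months = 11 months (rounded down)
After reduction: 110 − 11 = 99 months
Less time served: 99 months − 14 months = 85 months
Minimum 66 months: 85 months meets the minimum, no increase.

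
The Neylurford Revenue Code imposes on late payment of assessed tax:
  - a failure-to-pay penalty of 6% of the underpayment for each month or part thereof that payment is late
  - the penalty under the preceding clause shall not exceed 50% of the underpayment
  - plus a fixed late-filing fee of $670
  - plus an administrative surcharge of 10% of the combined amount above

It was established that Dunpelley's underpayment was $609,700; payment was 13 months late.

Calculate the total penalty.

Penalty: $336,072

Accrued rate: 6% × 13 = 78%, capped at 50% → 50%
Failure-to-pay penalty: 50% of $609,700 = $304,850
Penalty before surcharge: $304,850 + $670 = $305,520
Administrative surcharge: 10% of $305,520 = $30,552
Total penalty: $305,520 + $30,552 = $336,072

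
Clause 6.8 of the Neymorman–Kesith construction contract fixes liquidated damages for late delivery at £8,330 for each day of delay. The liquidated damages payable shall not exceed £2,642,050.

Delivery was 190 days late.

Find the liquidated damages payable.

Per-day damages: 190 × £8,330 = £1,582,700
Cap at £2,642,050: £1,582,700 is within the cap, no reduction.

Liquidated damages: £1,582,700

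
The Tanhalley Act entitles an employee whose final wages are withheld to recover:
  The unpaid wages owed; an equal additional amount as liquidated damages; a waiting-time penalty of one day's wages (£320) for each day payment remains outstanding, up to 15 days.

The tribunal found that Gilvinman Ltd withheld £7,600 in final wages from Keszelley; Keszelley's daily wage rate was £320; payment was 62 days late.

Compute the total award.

Liquidated damages (equal amount): £7,600
Penalty days: min(62, 15) = 15
Waiting-time penalty: 15 × £320 = £4,800
Total award: £7,600 + £7,600 + £4,800 = £20,000

£20,000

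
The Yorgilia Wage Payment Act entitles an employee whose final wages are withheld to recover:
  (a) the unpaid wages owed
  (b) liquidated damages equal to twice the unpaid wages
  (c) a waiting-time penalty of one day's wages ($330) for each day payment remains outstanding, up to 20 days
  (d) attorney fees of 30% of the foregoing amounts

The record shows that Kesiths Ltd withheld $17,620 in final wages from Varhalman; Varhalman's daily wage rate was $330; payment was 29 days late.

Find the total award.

$77,298

Doubled: 2 × $17,620 = $35,240
Penalty days: min(29, 20) = 20
Waiting-time penalty: 20 × $330 = $6,600
Subtotal: $17,620 + $35,240 + $6,600 = $59,460
Attorney fees: 30% of $59,460 = $17,838
Total award: $59,460 + $17,838 = $77,298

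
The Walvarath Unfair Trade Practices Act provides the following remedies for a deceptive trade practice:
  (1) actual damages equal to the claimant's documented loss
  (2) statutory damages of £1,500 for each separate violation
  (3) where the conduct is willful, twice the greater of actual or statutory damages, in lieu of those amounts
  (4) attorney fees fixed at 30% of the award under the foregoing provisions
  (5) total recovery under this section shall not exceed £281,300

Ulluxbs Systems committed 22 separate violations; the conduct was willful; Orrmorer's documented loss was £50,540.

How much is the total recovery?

£131,404

Statutory damages: 22 × £1,500 = £33,000
Greater of actual damages (£50,540) or statutory damages (£33,000): £50,540
Doubled: 2 × £50,540 = £101,080
Attorney fees: 30% of £101,080 = £30,324
Total before cap: £101,080 + £30,324 = £131,404
Cap at £281,300: £131,404 is within the cap, no reduction.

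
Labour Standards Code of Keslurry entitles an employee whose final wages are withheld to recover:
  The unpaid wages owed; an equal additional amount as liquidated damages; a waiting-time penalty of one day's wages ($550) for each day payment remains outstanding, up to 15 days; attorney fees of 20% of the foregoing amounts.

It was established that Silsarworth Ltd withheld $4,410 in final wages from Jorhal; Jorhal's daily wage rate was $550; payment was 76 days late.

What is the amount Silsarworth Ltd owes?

$20,484

Liquidated damages (equal amount): $4,410
Penalty days: min(76, 15) = 15
Waiting-time penalty: 15 × $550 = $8,250
Subtotal: $4,410 + $4,410 + $8,250 = $17,070
Attorney fees: 20% of $17,070 = $3,414
Total award: $17,070 + $3,414 = $20,484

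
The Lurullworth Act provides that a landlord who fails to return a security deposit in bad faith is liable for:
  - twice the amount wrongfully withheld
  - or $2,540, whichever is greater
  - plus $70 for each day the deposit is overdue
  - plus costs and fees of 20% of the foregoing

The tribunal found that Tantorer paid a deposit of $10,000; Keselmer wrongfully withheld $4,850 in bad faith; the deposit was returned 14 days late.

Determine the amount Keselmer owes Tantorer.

$12,816

Doubled: 2 × $4,850 = $9,700
Minimum $2,540: $9,700 meets the minimum, no increase.
Late-return penalty: 14 × $70 = $980
Damages plus late penalty: $9,700 + $980 = $10,680
Costs and fees: 20% of $10,680 = $2,136
Total recovery: $10,680 + $2,136 = $12,816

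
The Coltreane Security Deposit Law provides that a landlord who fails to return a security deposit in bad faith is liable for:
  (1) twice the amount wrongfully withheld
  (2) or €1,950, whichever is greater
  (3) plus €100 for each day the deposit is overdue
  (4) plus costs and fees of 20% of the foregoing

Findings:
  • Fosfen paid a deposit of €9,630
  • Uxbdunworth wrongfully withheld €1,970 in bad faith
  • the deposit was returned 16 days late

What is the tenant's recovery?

Doubled: 2 × €1,970 = €3,940
Minimum €1,950: €3,940 meets the minimum, no increase.
Late-return penalty: 16 × €100 = €1,600
Damages plus late penalty: €3,940 + €1,600 = €5,540
Costs and fees: 20% of €5,540 = €1,108
Total recovery: €5,540 + €1,108 = €6,648

Recovery: €6,648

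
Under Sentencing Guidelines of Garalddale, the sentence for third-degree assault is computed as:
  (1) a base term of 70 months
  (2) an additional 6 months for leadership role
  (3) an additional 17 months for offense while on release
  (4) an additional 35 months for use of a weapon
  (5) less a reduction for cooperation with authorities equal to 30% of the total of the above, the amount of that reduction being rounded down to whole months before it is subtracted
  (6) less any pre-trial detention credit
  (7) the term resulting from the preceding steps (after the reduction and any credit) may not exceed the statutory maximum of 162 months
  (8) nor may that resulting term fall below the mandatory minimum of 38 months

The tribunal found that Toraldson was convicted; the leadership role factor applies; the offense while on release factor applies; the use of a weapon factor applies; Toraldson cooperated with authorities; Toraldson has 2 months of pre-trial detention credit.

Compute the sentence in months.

Leadership role enhancement: +6 months
Offense while on release enhancement: +17 months
Use of a weapon enhancement: +35 months
Adjusted term: 70 months + 6 months + 17 months + 35 months = 128 months
Cooperation with authorities reduction: 30% of 128 months = 38 months (rounded down)
After reduction: 128 − 38 = 90 months
Less pre-trial detention credit: 90 months − 2 months = 88 months
Cap at 162 months: 88 months is within the cap, no reduction.
Minimum 38 months: 88 months meets the minimum, no increase.

88 months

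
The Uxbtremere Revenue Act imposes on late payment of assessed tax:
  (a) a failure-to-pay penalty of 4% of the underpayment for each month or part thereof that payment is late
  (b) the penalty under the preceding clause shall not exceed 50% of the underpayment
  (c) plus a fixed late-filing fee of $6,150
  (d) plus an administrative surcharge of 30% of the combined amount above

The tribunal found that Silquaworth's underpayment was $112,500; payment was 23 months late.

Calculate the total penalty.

Accrued rate: 4% × 23 = 92%, capped at 50% → 50%
Failure-to-pay penalty: 50% of $112,500 = $56,250
Penalty before surcharge: $56,250 + $6,150 = $62,400
Administrative surcharge: 30% of $62,400 = $18,720
Total penalty: $62,400 + $18,720 = $81,120

$81,120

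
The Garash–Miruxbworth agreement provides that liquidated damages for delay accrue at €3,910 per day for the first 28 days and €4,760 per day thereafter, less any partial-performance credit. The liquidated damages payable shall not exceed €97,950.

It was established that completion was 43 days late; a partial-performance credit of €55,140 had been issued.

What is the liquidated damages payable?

€97,950

First 28 days: 28 × €3,910 = €109,480
Remaining days: (43 − 28) × €4,760 = €71,400
Accrued per-day damages: €109,480 + €71,400 = €180,880
Less partial-performance credit: €180,880 − €55,140 = €125,740
Cap at €97,950: €125,740 exceeds the cap → €97,950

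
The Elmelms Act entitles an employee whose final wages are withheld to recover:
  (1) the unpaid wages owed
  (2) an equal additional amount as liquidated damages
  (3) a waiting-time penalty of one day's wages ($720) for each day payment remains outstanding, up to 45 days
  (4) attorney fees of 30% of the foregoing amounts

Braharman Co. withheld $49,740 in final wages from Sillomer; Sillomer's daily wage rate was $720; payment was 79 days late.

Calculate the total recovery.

Liquidated damages (equal amount): $49,740
Penalty days: min(79, 45) = 45
Waiting-time penalty: 45 × $720 = $32,400
Subtotal: $49,740 + $49,740 + $32,400 = $131,880
Attorney fees: 30% of $131,880 = $39,564
Total award: $131,880 + $39,564 = $171,444

Total award: $171,444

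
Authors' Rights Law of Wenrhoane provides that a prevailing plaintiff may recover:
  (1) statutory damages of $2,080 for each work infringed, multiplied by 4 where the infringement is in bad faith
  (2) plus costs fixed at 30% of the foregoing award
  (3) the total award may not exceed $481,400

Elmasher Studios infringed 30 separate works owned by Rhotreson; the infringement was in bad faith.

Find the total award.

$324,480

Statutory damages: 30 × $2,080 = $62,400
Multiplied by 4: 4 × $62,400 = $249,600
Costs: 30% of $249,600 = $74,880
Award plus costs: $249,600 + $74,880 = $324,480
Cap at $481,400: $324,480 is within the cap, no reduction.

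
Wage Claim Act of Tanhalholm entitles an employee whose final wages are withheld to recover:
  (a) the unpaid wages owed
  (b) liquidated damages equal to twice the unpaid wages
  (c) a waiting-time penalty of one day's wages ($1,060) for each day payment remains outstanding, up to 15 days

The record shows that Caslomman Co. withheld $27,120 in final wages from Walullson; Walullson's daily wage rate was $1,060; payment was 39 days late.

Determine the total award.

$97,260

Doubled: 2 × $27,120 = $54,240
Penalty days: min(39, 15) = 15
Waiting-time penalty: 15 × $1,060 = $15,900
Total award: $27,120 + $54,240 + $15,900 = $97,260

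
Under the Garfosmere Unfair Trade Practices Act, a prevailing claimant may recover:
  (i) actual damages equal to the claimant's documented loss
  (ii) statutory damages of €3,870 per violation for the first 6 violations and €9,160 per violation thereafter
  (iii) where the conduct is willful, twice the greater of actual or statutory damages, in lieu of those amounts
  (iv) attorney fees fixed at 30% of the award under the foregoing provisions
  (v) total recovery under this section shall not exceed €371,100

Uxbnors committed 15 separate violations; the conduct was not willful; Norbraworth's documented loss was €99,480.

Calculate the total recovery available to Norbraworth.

First 6 violations: 6 × €3,870 = €23,220
Remaining violations: (15 − 6) × €9,160 = €82,440
Statutory damages: €23,220 + €82,440 = €105,660
Conduct not willful: the in-lieu enhancement does not apply.
Actual plus statutory damages: €99,480 + €105,660 = €205,140
Attorney fees: 30% of €205,140 = €61,542
Total before cap: €205,140 + €61,542 = €266,682
Cap at €371,100: €266,682 is within the cap, no reduction.

€266,682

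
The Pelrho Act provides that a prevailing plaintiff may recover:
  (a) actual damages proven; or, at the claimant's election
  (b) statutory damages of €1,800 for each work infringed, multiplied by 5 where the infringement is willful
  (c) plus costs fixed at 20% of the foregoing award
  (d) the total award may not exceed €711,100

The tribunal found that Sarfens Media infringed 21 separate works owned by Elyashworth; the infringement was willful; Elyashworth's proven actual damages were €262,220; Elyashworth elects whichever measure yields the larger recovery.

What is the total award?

Statutory damages: 21 × €1,800 = €37,800
Multiplied by 5: 5 × €37,800 = €189,000
Greater of actual damages (€262,220) or enhanced statutory damages (€189,000): €262,220
Costs: 20% of €262,220 = €52,444
Award plus costs: €262,220 + €52,444 = €314,664
Cap at €711,100: €314,664 is within the cap, no reduction.

Award: €314,664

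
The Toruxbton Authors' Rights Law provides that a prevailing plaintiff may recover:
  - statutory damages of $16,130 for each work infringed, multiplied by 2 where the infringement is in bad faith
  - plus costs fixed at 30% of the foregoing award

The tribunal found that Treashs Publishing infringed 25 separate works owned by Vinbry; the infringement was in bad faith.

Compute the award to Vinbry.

$1,048,450

Statutory damages: 25 × $16,130 = $403,250
Doubled: 2 × $403,250 = $806,500
Costs: 30% of $806,500 = $241,950
Award plus costs: $806,500 + $241,950 = $1,048,450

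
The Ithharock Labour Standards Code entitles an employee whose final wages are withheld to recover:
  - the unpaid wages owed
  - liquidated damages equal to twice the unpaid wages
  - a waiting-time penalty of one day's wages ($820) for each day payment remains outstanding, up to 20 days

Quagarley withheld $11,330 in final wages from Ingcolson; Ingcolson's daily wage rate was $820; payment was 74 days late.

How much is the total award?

$50,390

Doubled: 2 × $11,330 = $22,660
Penalty days: min(74, 20) = 20
Waiting-time penalty: 20 × $820 = $16,400
Total award: $11,330 + $22,660 + $16,400 = $50,390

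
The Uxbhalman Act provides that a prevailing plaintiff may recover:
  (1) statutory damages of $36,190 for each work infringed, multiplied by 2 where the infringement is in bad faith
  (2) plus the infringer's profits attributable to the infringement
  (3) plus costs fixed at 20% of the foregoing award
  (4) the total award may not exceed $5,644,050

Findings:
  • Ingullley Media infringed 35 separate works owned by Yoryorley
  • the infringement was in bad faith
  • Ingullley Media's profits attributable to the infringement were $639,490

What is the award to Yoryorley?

Statutory damages: 35 × $36,190 = $1,266,650
Doubled: 2 × $1,266,650 = $2,533,300
Combined award: $2,533,300 + $639,490 = $3,172,790
Costs: 20% of $3,172,790 = $634,558
Award plus costs: $3,172,790 + $634,558 = $3,807,348
Cap at $5,644,050: $3,807,348 is within the cap, no reduction.

$3,807,348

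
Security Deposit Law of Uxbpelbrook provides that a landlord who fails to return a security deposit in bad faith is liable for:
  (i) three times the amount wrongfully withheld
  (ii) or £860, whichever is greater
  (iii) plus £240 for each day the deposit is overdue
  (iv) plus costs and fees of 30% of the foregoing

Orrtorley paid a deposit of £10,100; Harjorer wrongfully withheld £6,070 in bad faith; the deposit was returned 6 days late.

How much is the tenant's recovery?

Trebled: 3 × £6,070 = £18,210
Minimum £860: £18,210 meets the minimum, no increase.
Late-return penalty: 6 × £240 = £1,440
Damages plus late penalty: £18,210 + £1,440 = £19,650
Costs and fees: 30% of £19,650 = £5,895
Total recovery: £19,650 + £5,895 = £25,545

£25,545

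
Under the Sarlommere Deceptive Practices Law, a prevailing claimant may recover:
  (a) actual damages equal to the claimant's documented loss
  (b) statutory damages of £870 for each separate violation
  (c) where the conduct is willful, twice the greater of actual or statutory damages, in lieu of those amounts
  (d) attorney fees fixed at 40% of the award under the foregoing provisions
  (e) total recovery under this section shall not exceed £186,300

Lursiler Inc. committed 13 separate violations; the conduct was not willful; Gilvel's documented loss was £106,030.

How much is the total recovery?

Statutory damages: 13 × £870 = £11,310
Conduct not willful: the in-lieu enhancement does not apply.
Actual plus statutory damages: £106,030 + £11,310 = £117,340
Attorney fees: 40% of £117,340 = £46,936
Total before cap: £117,340 + £46,936 = £164,276
Cap at £186,300: £164,276 is within the cap, no reduction.

£164,276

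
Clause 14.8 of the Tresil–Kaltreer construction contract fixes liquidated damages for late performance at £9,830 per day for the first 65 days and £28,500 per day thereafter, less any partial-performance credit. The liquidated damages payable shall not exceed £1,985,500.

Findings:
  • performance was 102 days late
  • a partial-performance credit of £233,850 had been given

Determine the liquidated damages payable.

£1,459,600

First 65 days: 65 × £9,830 = £638,950
Remaining days: (102 − 65) × £28,500 = £1,054,500
Accrued per-day damages: £638,950 + £1,054,500 = £1,693,450
Less partial-performance credit: £1,693,450 − £233,850 = £1,459,600
Cap at £1,985,500: £1,459,600 is within the cap, no reduction.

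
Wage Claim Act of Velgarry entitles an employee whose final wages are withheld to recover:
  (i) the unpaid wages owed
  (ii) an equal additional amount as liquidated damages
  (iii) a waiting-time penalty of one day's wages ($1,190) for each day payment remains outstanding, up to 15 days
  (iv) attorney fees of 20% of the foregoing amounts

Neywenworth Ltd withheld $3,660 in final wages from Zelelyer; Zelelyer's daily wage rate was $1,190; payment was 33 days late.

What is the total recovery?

Total award: $30,204

Liquidated damages (equal amount): $3,660
Penalty days: min(33, 15) = 15
Waiting-time penalty: 15 × $1,190 = $17,850
Subtotal: $3,660 + $3,660 + $17,850 = $25,170
Attorney fees: 20% of $25,170 = $5,034
Total award: $25,170 + $5,034 = $30,204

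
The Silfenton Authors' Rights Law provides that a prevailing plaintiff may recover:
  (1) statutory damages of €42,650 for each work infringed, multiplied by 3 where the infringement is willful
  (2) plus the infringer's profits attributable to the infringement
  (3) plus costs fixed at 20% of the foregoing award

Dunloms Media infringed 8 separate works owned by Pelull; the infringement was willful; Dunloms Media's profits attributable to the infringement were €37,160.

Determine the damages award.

€1,272,912

Statutory damages: 8 × €42,650 = €341,200
Trebled: 3 × €341,200 = €1,023,600
Combined award: €1,023,600 + €37,160 = €1,060,760
Costs: 20% of €1,060,760 = €212,152
Award plus costs: €1,060,760 + €212,152 = €1,272,912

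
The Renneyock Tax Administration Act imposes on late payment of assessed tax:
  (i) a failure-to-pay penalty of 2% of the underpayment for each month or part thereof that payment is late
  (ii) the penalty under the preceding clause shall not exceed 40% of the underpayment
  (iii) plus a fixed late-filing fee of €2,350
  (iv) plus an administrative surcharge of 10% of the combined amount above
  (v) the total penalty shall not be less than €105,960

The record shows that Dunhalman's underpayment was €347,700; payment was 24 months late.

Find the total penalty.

€155,573

Accrued rate: 2% × 24 = 48%, capped at 40% → 40%
Failure-to-pay penalty: 40% of €347,700 = €139,080
Penalty before surcharge: €139,080 + €2,350 = €141,430
Administrative surcharge: 10% of €141,430 = €14,143
Total penalty: €141,430 + €14,143 = €155,573
Minimum €105,960: €155,573 meets the minimum, no increase.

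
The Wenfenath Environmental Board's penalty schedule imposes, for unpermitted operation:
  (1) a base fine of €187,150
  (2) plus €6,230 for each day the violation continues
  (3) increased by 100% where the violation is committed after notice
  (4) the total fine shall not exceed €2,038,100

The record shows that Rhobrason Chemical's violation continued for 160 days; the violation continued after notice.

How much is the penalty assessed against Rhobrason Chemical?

Civil penalty: €2,038,100

Per-day component: 160 × €6,230 = €996,800
Base plus per-day: €187,150 + €996,800 = €1,183,950
Enhancement: 100% of €1,183,950 = €1,183,950
Enhanced fine: €1,183,950 + €1,183,950 = €2,367,900
Cap at €2,038,100: €2,367,900 exceeds the cap → €2,038,100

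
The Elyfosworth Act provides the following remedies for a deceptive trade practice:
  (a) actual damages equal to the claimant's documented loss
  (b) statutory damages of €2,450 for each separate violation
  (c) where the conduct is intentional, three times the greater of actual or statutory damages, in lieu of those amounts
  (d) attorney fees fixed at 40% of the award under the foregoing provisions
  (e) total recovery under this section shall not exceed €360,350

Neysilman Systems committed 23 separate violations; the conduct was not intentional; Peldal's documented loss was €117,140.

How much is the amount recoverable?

€242,886

Statutory damages: 23 × €2,450 = €56,350
Conduct not intentional: the in-lieu enhancement does not apply.
Actual plus statutory damages: €117,140 + €56,350 = €173,490
Attorney fees: 40% of €173,490 = €69,396
Total before cap: €173,490 + €69,396 = €242,886
Cap at €360,350: €242,886 is within the cap, no reduction.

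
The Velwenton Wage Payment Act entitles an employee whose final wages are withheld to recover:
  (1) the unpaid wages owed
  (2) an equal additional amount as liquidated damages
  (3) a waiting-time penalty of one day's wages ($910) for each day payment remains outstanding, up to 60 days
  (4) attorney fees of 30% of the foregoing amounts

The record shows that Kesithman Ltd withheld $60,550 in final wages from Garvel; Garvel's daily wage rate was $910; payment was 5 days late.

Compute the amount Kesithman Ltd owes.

$163,345

Liquidated damages (equal amount): $60,550
Penalty days: min(5, 60) = 5
Waiting-time penalty: 5 × $910 = $4,550
Subtotal: $60,550 + $60,550 + $4,550 = $125,650
Attorney fees: 30% of $125,650 = $37,695
Total award: $125,650 + $37,695 = $163,345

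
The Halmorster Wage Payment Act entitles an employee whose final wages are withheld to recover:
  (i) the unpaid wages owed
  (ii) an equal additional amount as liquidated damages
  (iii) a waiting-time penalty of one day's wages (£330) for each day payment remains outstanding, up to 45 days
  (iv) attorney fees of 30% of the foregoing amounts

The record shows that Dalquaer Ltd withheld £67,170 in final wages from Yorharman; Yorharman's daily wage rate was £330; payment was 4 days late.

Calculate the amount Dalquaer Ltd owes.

Liquidated damages (equal amount): £67,170
Penalty days: min(4, 45) = 4
Waiting-time penalty: 4 × £330 = £1,320
Subtotal: £67,170 + £67,170 + £1,320 = £135,660
Attorney fees: 30% of £135,660 = £40,698
Total award: £135,660 + £40,698 = £176,358

£176,358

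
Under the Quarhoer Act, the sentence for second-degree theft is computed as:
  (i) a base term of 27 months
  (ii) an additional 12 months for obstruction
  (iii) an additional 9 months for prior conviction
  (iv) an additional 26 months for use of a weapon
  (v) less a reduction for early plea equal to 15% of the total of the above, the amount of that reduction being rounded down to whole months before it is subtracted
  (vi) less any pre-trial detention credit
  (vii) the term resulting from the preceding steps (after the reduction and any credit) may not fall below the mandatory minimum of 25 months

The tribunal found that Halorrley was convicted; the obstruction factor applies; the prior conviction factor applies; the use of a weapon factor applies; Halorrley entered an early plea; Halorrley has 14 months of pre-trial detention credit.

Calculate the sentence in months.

49 months

Obstruction enhancement: +12 months
Prior conviction enhancement: +9 months
Use of a weapon enhancement: +26 months
Adjusted term: 27 months + 12 months + 9 months + 26 months = 74 months
Early plea reduction: 15% of 74 months = 11 months (rounded down)
After reduction: 74 − 11 = 63 months
Less pre-trial detention credit: 63 months − 14 months = 49 months
Minimum 25 months: 49 months meets the minimum, no increase.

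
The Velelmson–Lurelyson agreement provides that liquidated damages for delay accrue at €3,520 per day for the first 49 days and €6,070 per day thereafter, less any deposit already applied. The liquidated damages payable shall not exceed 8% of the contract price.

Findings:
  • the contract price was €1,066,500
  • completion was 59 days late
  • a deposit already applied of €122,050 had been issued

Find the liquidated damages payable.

€85,320

First 49 days: 49 × €3,520 = €172,480
Remaining days: (59 − 49) × €6,070 = €60,700
Accrued per-day damages: €172,480 + €60,700 = €233,180
Less deposit already applied: €233,180 − €122,050 = €111,130
Cap: 8% of €1,066,500 = €85,320
Cap at €85,320: €111,130 exceeds the cap → €85,320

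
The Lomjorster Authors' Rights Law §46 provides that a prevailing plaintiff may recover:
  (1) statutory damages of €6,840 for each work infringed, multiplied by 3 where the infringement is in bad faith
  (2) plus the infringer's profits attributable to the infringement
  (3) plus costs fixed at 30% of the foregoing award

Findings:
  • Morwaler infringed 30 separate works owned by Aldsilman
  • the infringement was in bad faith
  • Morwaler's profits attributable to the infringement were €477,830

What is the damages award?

Award: €1,421,459

Statutory damages: 30 × €6,840 = €205,200
Trebled: 3 × €205,200 = €615,600
Combined award: €615,600 + €477,830 = €1,093,430
Costs: 30% of €1,093,430 = €328,029
Award plus costs: €1,093,430 + €328,029 = €1,421,459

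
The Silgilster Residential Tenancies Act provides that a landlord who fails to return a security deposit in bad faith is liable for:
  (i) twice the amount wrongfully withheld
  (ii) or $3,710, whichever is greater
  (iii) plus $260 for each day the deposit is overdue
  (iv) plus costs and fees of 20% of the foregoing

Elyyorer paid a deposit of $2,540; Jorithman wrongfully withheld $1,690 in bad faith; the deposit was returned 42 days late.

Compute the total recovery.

Doubled: 2 × $1,690 = $3,380
Minimum $3,710: $3,380 is below the minimum → $3,710
Late-return penalty: 42 × $260 = $10,920
Damages plus late penalty: $3,710 + $10,920 = $14,630
Costs and fees: 20% of $14,630 = $2,926
Total recovery: $14,630 + $2,926 = $17,556

$17,556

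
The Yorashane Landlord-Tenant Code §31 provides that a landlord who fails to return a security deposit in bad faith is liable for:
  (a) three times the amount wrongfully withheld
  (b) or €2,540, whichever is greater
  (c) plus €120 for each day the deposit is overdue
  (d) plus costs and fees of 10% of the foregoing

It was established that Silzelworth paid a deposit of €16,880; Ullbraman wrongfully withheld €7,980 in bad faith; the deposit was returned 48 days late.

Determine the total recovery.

€32,670

Trebled: 3 × €7,980 = €23,940
Minimum €2,540: €23,940 meets the minimum, no increase.
Late-return penalty: 48 × €120 = €5,760
Damages plus late penalty: €23,940 + €5,760 = €29,700
Costs and fees: 10% of €29,700 = €2,970
Total recovery: €29,700 + €2,970 = €32,670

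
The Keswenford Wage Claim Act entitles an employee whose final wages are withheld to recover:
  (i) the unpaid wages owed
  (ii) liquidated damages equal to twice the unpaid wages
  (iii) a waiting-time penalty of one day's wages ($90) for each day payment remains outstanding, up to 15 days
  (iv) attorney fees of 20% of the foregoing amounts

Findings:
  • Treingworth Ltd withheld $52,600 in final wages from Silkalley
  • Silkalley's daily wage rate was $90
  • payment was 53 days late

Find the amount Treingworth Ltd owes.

$190,980

Doubled: 2 × $52,600 = $105,200
Penalty days: min(53, 15) = 15
Waiting-time penalty: 15 × $90 = $1,350
Subtotal: $52,600 + $105,200 + $1,350 = $159,150
Attorney fees: 20% of $159,150 = $31,830
Total award: $159,150 + $31,830 = $190,980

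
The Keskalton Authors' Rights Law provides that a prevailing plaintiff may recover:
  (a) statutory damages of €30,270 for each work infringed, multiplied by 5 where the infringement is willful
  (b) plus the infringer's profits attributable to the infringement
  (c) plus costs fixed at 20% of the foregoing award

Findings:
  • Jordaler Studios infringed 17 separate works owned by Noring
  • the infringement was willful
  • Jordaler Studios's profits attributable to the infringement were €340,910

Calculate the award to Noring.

Statutory damages: 17 × €30,270 = €514,590
Multiplied by 5: 5 × €514,590 = €2,572,950
Combined award: €2,572,950 + €340,910 = €2,913,860
Costs: 20% of €2,913,860 = €582,772
Award plus costs: €2,913,860 + €582,772 = €3,496,632

Award: €3,496,632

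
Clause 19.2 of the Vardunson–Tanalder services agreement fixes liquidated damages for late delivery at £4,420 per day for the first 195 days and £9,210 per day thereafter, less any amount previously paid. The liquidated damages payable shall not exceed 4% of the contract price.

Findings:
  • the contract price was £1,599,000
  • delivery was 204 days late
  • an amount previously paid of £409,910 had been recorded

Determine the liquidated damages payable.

First 195 days: 195 × £4,420 = £861,900
Remaining days: (204 − 195) × £9,210 = £82,890
Accrued per-day damages: £861,900 + £82,890 = £944,790
Less amount previously paid: £944,790 − £409,910 = £534,880
Cap: 4% of £1,599,000 = £63,960
Cap at £63,960: £534,880 exceeds the cap → £63,960

£63,960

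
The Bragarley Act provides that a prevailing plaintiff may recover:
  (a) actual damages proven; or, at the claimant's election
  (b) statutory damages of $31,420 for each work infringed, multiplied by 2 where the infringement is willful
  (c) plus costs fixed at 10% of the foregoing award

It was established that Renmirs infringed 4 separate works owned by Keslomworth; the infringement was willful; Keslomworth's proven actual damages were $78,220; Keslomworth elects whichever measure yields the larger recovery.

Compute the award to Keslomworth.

$276,496

Statutory damages: 4 × $31,420 = $125,680
Doubled: 2 × $125,680 = $251,360
Greater of actual damages ($78,220) or enhanced statutory damages ($251,360): $251,360
Costs: 10% of $251,360 = $25,136
Award plus costs: $251,360 + $25,136 = $276,496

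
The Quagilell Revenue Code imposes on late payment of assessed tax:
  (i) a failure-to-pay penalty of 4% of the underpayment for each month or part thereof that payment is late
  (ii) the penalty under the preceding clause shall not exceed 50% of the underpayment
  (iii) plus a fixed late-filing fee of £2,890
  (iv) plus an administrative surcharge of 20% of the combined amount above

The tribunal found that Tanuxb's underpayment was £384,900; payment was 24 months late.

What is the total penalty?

Accrued rate: 4% × 24 = 96%, capped at 50% → 50%
Failure-to-pay penalty: 50% of £384,900 = £192,450
Penalty before surcharge: £192,450 + £2,890 = £195,340
Administrative surcharge: 20% of £195,340 = £39,068
Total penalty: £195,340 + £39,068 = £234,408

£234,408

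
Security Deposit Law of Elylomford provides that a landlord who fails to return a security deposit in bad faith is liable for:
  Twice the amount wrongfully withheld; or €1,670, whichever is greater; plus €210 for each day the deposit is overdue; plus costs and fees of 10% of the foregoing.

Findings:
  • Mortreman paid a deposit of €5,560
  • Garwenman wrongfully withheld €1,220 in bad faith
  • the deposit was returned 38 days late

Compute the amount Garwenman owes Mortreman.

Doubled: 2 × €1,220 = €2,440
Minimum €1,670: €2,440 meets the minimum, no increase.
Late-return penalty: 38 × €210 = €7,980
Damages plus late penalty: €2,440 + €7,980 = €10,420
Costs and fees: 10% of €10,420 = €1,042
Total recovery: €10,420 + €1,042 = €11,462

€11,462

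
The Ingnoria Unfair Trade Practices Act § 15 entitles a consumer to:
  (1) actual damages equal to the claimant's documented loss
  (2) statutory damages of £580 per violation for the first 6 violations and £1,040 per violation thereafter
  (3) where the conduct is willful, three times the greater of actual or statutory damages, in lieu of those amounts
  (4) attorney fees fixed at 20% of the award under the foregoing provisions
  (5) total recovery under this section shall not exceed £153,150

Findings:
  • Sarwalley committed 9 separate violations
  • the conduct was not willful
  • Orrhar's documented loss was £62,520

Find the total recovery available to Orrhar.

£82,944

First 6 violations: 6 × £580 = £3,480
Remaining violations: (9 − 6) × £1,040 = £3,120
Statutory damages: £3,480 + £3,120 = £6,600
Conduct not willful: the in-lieu enhancement does not apply.
Actual plus statutory damages: £62,520 + £6,600 = £69,120
Attorney fees: 20% of £69,120 = £13,824
Total before cap: £69,120 + £13,824 = £82,944
Cap at £153,150: £82,944 is within the cap, no reduction.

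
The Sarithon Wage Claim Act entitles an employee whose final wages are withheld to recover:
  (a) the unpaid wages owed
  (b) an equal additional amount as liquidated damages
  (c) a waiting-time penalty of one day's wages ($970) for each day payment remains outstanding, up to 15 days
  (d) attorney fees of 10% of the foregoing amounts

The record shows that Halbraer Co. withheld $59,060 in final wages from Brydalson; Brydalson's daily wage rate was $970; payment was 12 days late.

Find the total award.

Liquidated damages (equal amount): $59,060
Penalty days: min(12, 15) = 12
Waiting-time penalty: 12 × $970 = $11,640
Subtotal: $59,060 + $59,060 + $11,640 = $129,760
Attorney fees: 10% of $129,760 = $12,976
Total award: $129,760 + $12,976 = $142,736

Total award: $142,736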